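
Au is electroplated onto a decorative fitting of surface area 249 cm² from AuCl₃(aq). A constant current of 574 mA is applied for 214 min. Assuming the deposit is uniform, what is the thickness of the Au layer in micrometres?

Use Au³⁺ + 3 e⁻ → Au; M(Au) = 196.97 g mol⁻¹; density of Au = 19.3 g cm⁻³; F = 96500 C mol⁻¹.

10.4 μm

Q = I·t = 0.5740 × 12840 = 7370 C; n(e⁻) = 0.07637 mol.
n(Au) = n(e⁻)/3 = 0.02546 mol, so m = 0.02546 × 196.97 = 5.015 g.
Volume = m/ρ = 5.015 / 19.3 = 0.2598 cm³.
Thickness = V/A = 0.2598 / 249 = 0.00104 cm = 10.4 μm.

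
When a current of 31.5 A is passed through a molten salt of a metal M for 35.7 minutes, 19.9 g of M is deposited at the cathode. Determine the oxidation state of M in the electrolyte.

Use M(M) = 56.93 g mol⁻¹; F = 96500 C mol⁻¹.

+2

Q = I·t = 31.50 A × 2142.0 s = 67470 C, so n(e⁻) = 67470/96500 = 0.6992 mol.
n(M) deposited = 19.9 / 56.93 = 0.3496 mol.
Electrons per atom = n(e⁻)/n(M) = 0.6992 / 0.3496 = 2.00 ≈ 2, so the ion is M²⁺.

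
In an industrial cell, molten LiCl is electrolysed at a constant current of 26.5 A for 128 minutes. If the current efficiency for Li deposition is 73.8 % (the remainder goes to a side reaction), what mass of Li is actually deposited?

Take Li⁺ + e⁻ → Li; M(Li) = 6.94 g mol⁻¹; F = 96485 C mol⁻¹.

Q = I·t = 26.50 × 7680.0 = 203500 C.
n(e⁻) = 203500/96485 = 2.109 mol; theoretically n(Li) = 2.109/1 = 2.109 mol, m_theo = 14.64 g.
At 73.8 % efficiency, m_actual = 0.738 × 14.64 = 10.8 g.

10.8 g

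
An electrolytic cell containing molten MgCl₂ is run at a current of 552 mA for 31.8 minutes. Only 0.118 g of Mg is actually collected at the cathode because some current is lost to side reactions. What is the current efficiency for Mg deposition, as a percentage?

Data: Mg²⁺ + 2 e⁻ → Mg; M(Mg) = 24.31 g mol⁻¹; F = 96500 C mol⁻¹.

88.9 %

Q = I·t = 0.5520 × 1908.0 = 1053 C; n(e⁻) = 1053/96500 = 0.01091 mol.
Theoretical n(Mg) = n(e⁻)/2 = 0.005457 mol, i.e. m_theo = 0.005457 × 24.31 = 0.1327 g.
Efficiency = m_actual / m_theo = 0.118 / 0.1327 = 88.9 %.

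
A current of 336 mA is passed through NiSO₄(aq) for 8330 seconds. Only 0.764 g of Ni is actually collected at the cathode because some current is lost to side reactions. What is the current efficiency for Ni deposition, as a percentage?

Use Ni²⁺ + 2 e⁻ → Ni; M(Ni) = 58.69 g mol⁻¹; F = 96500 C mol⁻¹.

Q = I·t = 0.3360 × 8330.0 = 2799 C; n(e⁻) = 2799/96500 = 0.02900 mol.
Theoretical n(Ni) = n(e⁻)/2 = 0.01450 mol, i.e. m_theo = 0.01450 × 58.69 = 0.8511 g.
Efficiency = m_actual / m_theo = 0.764 / 0.8511 = 89.8 %.

89.8 %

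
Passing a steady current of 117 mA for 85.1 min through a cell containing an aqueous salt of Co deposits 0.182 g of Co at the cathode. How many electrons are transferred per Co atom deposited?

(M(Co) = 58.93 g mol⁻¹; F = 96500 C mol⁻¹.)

2

Q = I·t = 0.1170 A × 5106.0 s = 597.4 C, so n(e⁻) = 597.4/96500 = 0.006191 mol.
n(Co) deposited = 0.182 / 58.93 = 0.003088 mol.
Electrons per atom = n(e⁻)/n(Co) = 0.006191 / 0.003088 = 2.00 ≈ 2, so the ion is Co²⁺.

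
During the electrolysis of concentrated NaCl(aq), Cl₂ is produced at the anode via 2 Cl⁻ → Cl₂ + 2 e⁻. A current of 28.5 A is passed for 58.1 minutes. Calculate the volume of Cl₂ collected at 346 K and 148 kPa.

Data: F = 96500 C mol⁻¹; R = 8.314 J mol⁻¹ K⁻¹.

Q = I·t = 28.50 A × 3486.0 s = 99350 C.
n(e⁻) = Q/F = 99350 / 96500 = 1.030 mol.
2 electrons are transferred per Cl₂ molecule, so n(Cl₂) = 1.030 / 2 = 0.5148 mol.
V = nRT/P = (0.5148 × 8.314 × 346) / (148 × 10³ Pa) = 0.0100 m³ = 10.0 L.

10.0 L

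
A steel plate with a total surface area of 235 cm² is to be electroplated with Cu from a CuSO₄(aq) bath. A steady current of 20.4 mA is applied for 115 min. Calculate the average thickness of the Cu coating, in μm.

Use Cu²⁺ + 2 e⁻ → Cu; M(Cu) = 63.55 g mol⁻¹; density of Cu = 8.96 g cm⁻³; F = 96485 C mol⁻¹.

0.220 μm

Q = I·t = 0.02040 × 6900.0 = 140.8 C; n(e⁻) = 0.001459 mol.
n(Cu) = n(e⁻)/2 = 0.0007294 mol, so m = 0.0007294 × 63.55 = 0.04636 g.
Volume = m/ρ = 0.04636 / 8.96 = 0.005174 cm³.
Thickness = V/A = 0.005174 / 235 = 2.20 × 10⁻⁵ cm = 0.220 μm.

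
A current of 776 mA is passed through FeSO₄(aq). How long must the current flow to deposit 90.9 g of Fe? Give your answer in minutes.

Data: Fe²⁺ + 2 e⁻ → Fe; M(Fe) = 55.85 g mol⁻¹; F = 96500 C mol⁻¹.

n(Fe) = m/M = 90.9 / 55.85 = 1.628 mol.
Each Fe atom requires 2 electrons, so n(e⁻) = 2 × 1.628 = 3.255 mol.
Q = n(e⁻)·F = 3.255 × 96500 = 314100 C.
t = Q/I = 314100 / 0.7760 A = 404800 s = 6750 min.

6750 min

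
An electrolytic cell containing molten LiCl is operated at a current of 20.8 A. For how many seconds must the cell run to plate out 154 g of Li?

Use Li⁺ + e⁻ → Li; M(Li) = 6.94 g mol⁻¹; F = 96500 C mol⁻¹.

1.03 × 10⁵ s

n(Li) = m/M = 154 / 6.94 = 22.19 mol.
Each Li atom requires 1 electron, so n(e⁻) = 1 × 22.19 = 22.19 mol.
Q = n(e⁻)·F = 22.19 × 96500 = 2141000 C.
t = Q/I = 2141000 / 20.80 A = 102900 s.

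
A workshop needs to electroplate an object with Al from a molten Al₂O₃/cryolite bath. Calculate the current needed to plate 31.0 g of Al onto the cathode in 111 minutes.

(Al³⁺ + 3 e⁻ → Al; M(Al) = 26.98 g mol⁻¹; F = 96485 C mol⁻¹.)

n(Al) = 31.0 / 26.98 = 1.149 mol.
n(e⁻) = 3 × 1.149 = 3.447 mol.
Q = n(e⁻)·F = 3.447 × 96485 = 332600 C.
I = Q/t = 332600 / 6660.0 s = 49.9 A.

49.9 A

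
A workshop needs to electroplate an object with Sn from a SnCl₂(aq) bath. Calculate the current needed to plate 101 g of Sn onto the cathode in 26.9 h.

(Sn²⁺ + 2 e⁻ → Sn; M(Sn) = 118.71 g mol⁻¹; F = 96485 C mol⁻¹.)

1.70 A

n(Sn) = 101 / 118.71 = 0.8508 mol.
n(e⁻) = 2 × 0.8508 = 1.702 mol.
Q = n(e⁻)·F = 1.702 × 96485 = 164200 C.
I = Q/t = 164200 / 96840 s = 1.70 A.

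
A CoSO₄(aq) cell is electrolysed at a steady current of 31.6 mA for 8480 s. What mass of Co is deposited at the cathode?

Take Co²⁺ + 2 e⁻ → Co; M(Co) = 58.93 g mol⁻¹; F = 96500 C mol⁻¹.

0.0818 g

Q = I·t = 0.03160 A × 8480.0 s = 268.0 C.
n(e⁻) = Q/F = 268.0 / 96500 = 0.002777 mol.
Co²⁺ + 2 e⁻ → Co, so n(Co) = n(e⁻)/2 = 0.001388 mol.
m = n·M = 0.001388 × 58.93 = 0.0818 g.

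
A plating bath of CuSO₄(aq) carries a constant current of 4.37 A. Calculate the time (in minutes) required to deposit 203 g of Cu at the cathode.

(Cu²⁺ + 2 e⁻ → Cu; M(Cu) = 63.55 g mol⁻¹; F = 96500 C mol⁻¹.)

2350 min

n(Cu) = m/M = 203 / 63.55 = 3.194 mol.
Each Cu atom requires 2 electrons, so n(e⁻) = 2 × 3.194 = 6.389 mol.
Q = n(e⁻)·F = 6.389 × 96500 = 616500 C.
t = Q/I = 616500 / 4.370 A = 141100 s = 2350 min.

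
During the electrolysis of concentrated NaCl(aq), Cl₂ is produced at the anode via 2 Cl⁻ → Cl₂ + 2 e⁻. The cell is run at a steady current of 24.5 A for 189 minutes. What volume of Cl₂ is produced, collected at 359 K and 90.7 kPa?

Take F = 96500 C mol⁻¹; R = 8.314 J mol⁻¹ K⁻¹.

Q = I·t = 24.50 A × 11340 s = 277800 C.
n(e⁻) = Q/F = 277800 / 96500 = 2.879 mol.
2 electrons are transferred per Cl₂ molecule, so n(Cl₂) = 2.879 / 2 = 1.440 mol.
V = nRT/P = (1.440 × 8.314 × 359) / (90.7 × 10³ Pa) = 0.0474 m³ = 47.4 L.

47.4 L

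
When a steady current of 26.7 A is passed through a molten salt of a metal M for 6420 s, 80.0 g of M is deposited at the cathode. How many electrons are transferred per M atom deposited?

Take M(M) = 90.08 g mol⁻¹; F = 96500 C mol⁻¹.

Q = I·t = 26.70 A × 6420.0 s = 171400 C, so n(e⁻) = 171400/96500 = 1.776 mol.
n(M) deposited = 80.0 / 90.08 = 0.8881 mol.
Electrons per atom = n(e⁻)/n(M) = 1.776 / 0.8881 = 2.00 ≈ 2, so the ion is M²⁺.

2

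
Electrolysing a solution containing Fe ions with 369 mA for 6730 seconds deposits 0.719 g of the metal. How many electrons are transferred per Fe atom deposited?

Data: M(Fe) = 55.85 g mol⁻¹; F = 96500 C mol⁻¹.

2

Q = I·t = 0.3690 A × 6730.0 s = 2483 C, so n(e⁻) = 2483/96500 = 0.02573 mol.
n(Fe) deposited = 0.719 / 55.85 = 0.01287 mol.
Electrons per atom = n(e⁻)/n(Fe) = 0.02573 / 0.01287 = 2.00 ≈ 2, so the ion is Fe²⁺.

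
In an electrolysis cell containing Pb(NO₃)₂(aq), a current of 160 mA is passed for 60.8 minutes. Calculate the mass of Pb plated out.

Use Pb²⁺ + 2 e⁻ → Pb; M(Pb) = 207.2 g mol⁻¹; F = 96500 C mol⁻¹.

0.627 g

Q = I·t = 0.1600 A × 3648.0 s = 583.7 C.
n(e⁻) = Q/F = 583.7 / 96500 = 0.006048 mol.
Pb²⁺ + 2 e⁻ → Pb, so n(Pb) = n(e⁻)/2 = 0.003024 mol.
m = n·M = 0.003024 × 207.2 = 0.627 g.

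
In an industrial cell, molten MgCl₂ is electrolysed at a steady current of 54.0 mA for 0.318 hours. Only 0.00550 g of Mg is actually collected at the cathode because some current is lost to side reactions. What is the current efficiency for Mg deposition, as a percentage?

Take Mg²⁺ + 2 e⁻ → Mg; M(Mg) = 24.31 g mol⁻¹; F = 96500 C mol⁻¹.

Q = I·t = 0.05400 × 1144.8 = 61.82 C; n(e⁻) = 61.82/96500 = 0.0006406 mol.
Theoretical n(Mg) = n(e⁻)/2 = 0.0003203 mol, i.e. m_theo = 0.0003203 × 24.31 = 0.007787 g.
Efficiency = m_actual / m_theo = 0.00550 / 0.007787 = 70.6 %.

70.6 %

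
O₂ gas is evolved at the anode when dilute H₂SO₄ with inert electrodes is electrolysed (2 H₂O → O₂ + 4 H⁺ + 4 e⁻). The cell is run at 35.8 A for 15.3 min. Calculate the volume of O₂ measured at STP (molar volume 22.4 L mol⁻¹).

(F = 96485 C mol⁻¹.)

1.91 L

Q = I·t = 35.80 A × 918.00 s = 32860 C.
n(e⁻) = Q/F = 32860 / 96485 = 0.3406 mol.
4 electrons are transferred per O₂ molecule, so n(O₂) = 0.3406 / 4 = 0.08515 mol.
V = n × V_m = 0.08515 × 22.4 = 1.91 L.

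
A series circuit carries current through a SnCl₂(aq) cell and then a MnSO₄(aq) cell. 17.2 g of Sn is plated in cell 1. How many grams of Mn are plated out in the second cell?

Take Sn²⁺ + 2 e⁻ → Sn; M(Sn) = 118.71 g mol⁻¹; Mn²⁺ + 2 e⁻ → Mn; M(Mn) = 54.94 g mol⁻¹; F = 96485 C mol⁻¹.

n(Sn) = 17.2 / 118.71 = 0.1449 mol.
Since Sn²⁺ + 2 e⁻ → Sn, n(e⁻) passed = 2 × 0.1449 = 0.2898 mol.
Cells in series carry the same charge, so the same 0.2898 mol of electrons passes through cell 2.
Mn²⁺ + 2 e⁻ → Mn, so n(Mn) = 0.2898 / 2 = 0.1449 mol.
m(Mn) = 0.1449 × 54.94 = 7.96 g.

7.96 g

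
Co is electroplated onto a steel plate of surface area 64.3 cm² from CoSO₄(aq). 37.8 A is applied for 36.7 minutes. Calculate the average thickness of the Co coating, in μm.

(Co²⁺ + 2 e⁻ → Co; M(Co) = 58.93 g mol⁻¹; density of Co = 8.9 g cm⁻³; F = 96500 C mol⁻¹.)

444 μm

Q = I·t = 37.80 × 2202.0 = 83240 C; n(e⁻) = 0.8625 mol.
n(Co) = n(e⁻)/2 = 0.4313 mol, so m = 0.4313 × 58.93 = 25.41 g.
Volume = m/ρ = 25.41 / 8.9 = 2.856 cm³.
Thickness = V/A = 2.856 / 64.3 = 0.0444 cm = 444 μm.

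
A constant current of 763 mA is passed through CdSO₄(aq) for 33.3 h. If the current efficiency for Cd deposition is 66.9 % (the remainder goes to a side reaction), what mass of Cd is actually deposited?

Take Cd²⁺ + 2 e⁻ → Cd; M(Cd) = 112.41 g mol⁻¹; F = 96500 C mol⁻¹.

35.6 g

Q = I·t = 0.7630 × 119880 = 91470 C.
n(e⁻) = 91470/96500 = 0.9479 mol; theoretically n(Cd) = 0.9479/2 = 0.4739 mol, m_theo = 53.27 g.
At 66.9 % efficiency, m_actual = 0.669 × 53.27 = 35.6 g.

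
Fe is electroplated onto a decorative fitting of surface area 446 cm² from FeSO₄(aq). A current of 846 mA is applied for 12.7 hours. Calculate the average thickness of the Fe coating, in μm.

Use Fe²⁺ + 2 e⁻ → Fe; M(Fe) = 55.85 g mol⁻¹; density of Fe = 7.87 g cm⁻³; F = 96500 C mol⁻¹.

31.9 μm

Q = I·t = 0.8460 × 45720 = 38680 C; n(e⁻) = 0.4008 mol.
n(Fe) = n(e⁻)/2 = 0.2004 mol, so m = 0.2004 × 55.85 = 11.19 g.
Volume = m/ρ = 11.19 / 7.87 = 1.422 cm³.
Thickness = V/A = 1.422 / 446 = 0.00319 cm = 31.9 μm.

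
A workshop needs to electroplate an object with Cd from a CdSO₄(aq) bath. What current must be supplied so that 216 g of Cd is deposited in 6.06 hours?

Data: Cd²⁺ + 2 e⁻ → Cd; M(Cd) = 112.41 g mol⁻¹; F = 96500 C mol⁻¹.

n(Cd) = 216 / 112.41 = 1.922 mol.
n(e⁻) = 2 × 1.922 = 3.843 mol.
Q = n(e⁻)·F = 3.843 × 96500 = 370900 C.
I = Q/t = 370900 / 21816 s = 17.0 A.

17.0 A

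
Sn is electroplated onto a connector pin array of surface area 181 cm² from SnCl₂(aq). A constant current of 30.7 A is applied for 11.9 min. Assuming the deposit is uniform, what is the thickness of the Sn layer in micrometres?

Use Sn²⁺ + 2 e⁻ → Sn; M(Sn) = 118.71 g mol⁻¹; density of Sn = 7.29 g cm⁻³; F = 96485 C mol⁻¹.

Q = I·t = 30.70 × 714.00 = 21920 C; n(e⁻) = 0.2272 mol.
n(Sn) = n(e⁻)/2 = 0.1136 mol, so m = 0.1136 × 118.71 = 13.48 g.
Volume = m/ρ = 13.48 / 7.29 = 1.850 cm³.
Thickness = V/A = 1.850 / 181 = 0.0102 cm = 102 μm.

102 μm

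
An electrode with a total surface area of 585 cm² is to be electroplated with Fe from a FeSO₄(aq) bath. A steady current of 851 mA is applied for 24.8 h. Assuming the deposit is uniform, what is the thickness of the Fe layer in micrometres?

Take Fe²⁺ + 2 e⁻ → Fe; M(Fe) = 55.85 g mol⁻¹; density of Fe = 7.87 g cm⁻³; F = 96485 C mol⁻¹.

47.8 μm

Q = I·t = 0.8510 × 89280 = 75980 C; n(e⁻) = 0.7875 mol.
n(Fe) = n(e⁻)/2 = 0.3937 mol, so m = 0.3937 × 55.85 = 21.99 g.
Volume = m/ρ = 21.99 / 7.87 = 2.794 cm³.
Thickness = V/A = 2.794 / 585 = 0.00478 cm = 47.8 μm.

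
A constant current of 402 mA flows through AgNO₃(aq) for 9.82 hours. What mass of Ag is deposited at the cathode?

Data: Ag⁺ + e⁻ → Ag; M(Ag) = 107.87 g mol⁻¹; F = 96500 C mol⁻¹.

Q = I·t = 0.4020 A × 35352 s = 14210 C.
n(e⁻) = Q/F = 14210 / 96500 = 0.1473 mol.
Ag⁺ + e⁻ → Ag, so n(Ag) = n(e⁻)/1 = 0.1473 mol.
m = n·M = 0.1473 × 107.87 = 15.9 g.

15.9 g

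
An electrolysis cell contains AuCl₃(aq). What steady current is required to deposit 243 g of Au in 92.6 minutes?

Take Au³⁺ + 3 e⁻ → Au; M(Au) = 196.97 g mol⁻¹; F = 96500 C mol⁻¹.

n(Au) = 243 / 196.97 = 1.234 mol.
n(e⁻) = 3 × 1.234 = 3.701 mol.
Q = n(e⁻)·F = 3.701 × 96500 = 357200 C.
I = Q/t = 357200 / 5556.0 s = 64.3 A.

64.3 A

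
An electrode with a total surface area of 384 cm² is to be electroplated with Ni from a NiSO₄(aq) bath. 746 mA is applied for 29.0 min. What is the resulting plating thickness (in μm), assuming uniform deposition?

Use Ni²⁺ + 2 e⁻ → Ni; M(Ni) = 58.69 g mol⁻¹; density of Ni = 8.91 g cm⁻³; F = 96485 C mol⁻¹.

Q = I·t = 0.7460 × 1740.0 = 1298 C; n(e⁻) = 0.01345 mol.
n(Ni) = n(e⁻)/2 = 0.006727 mol, so m = 0.006727 × 58.69 = 0.3948 g.
Volume = m/ρ = 0.3948 / 8.91 = 0.04431 cm³.
Thickness = V/A = 0.04431 / 384 = 1.15 × 10⁻⁴ cm = 1.15 μm.

1.15 μm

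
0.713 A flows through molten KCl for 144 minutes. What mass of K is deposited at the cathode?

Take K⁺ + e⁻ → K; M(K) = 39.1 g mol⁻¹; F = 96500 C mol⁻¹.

Q = I·t = 0.7130 A × 8640.0 s = 6160 C.
n(e⁻) = Q/F = 6160 / 96500 = 0.06384 mol.
K⁺ + e⁻ → K, so n(K) = n(e⁻)/1 = 0.06384 mol.
m = n·M = 0.06384 × 39.1 = 2.50 g.

2.50 g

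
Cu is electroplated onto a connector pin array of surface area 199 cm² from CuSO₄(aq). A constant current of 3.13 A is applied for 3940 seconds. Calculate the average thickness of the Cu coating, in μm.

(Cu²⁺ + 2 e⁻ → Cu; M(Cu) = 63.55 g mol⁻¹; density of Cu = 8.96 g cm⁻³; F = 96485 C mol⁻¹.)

22.8 μm

Q = I·t = 3.130 × 3940.0 = 12330 C; n(e⁻) = 0.1278 mol.
n(Cu) = n(e⁻)/2 = 0.06391 mol, so m = 0.06391 × 63.55 = 4.061 g.
Volume = m/ρ = 4.061 / 8.96 = 0.4533 cm³.
Thickness = V/A = 0.4533 / 199 = 0.00228 cm = 22.8 μm.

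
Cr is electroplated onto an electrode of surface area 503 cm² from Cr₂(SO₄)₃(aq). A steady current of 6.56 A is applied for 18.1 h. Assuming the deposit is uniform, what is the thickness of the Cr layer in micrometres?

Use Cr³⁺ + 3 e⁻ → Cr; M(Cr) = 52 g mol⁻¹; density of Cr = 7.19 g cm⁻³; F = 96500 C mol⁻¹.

212 μm

Q = I·t = 6.560 × 65160 = 427400 C; n(e⁻) = 4.430 mol.
n(Cr) = n(e⁻)/3 = 1.477 mol, so m = 1.477 × 52 = 76.78 g.
Volume = m/ρ = 76.78 / 7.19 = 10.68 cm³.
Thickness = V/A = 10.68 / 503 = 0.0212 cm = 212 μm.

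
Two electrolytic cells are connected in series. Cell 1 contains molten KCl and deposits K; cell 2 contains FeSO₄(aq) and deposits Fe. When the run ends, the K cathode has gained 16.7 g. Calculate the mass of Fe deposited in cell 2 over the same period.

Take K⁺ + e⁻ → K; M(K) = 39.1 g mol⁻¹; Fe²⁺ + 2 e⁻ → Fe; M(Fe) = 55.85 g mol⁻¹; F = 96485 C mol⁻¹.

n(K) = 16.7 / 39.1 = 0.4271 mol.
Since K⁺ + e⁻ → K, n(e⁻) passed = 1 × 0.4271 = 0.4271 mol.
Cells in series carry the same charge, so the same 0.4271 mol of electrons passes through cell 2.
Fe²⁺ + 2 e⁻ → Fe, so n(Fe) = 0.4271 / 2 = 0.2136 mol.
m(Fe) = 0.2136 × 55.85 = 11.9 g.

11.9 g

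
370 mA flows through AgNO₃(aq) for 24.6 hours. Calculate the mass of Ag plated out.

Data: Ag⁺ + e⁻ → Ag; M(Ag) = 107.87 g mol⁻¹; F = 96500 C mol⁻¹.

36.6 g

Q = I·t = 0.3700 A × 88560 s = 32770 C.
n(e⁻) = Q/F = 32770 / 96500 = 0.3396 mol.
Ag⁺ + e⁻ → Ag, so n(Ag) = n(e⁻)/1 = 0.3396 mol.
m = n·M = 0.3396 × 107.87 = 36.6 g.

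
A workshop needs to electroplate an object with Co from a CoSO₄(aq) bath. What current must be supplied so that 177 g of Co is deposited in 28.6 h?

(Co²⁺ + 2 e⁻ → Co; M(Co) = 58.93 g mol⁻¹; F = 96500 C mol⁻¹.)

n(Co) = 177 / 58.93 = 3.004 mol.
n(e⁻) = 2 × 3.004 = 6.007 mol.
Q = n(e⁻)·F = 6.007 × 96500 = 579700 C.
I = Q/t = 579700 / 102960 s = 5.63 A.

5.63 A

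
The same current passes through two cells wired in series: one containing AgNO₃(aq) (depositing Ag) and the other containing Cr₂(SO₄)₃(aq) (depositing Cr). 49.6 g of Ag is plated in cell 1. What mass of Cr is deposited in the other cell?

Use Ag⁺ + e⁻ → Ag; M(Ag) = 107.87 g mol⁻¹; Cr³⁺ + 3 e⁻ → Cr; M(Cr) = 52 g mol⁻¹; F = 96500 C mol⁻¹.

7.97 g

n(Ag) = 49.6 / 107.87 = 0.4598 mol.
Since Ag⁺ + e⁻ → Ag, n(e⁻) passed = 1 × 0.4598 = 0.4598 mol.
Cells in series carry the same charge, so the same 0.4598 mol of electrons passes through cell 2.
Cr³⁺ + 3 e⁻ → Cr, so n(Cr) = 0.4598 / 3 = 0.1533 mol.
m(Cr) = 0.1533 × 52 = 7.97 g.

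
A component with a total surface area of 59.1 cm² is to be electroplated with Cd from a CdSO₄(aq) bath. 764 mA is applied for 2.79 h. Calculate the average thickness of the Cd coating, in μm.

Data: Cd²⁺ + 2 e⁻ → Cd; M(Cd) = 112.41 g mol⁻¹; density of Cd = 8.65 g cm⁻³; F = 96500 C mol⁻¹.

87.4 μm

Q = I·t = 0.7640 × 10044 = 7674 C; n(e⁻) = 0.07952 mol.
n(Cd) = n(e⁻)/2 = 0.03976 mol, so m = 0.03976 × 112.41 = 4.469 g.
Volume = m/ρ = 4.469 / 8.65 = 0.5167 cm³.
Thickness = V/A = 0.5167 / 59.1 = 0.00874 cm = 87.4 μm.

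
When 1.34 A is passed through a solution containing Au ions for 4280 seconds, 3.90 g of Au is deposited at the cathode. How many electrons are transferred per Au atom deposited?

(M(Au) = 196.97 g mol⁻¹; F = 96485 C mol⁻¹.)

3

Q = I·t = 1.340 A × 4280.0 s = 5735 C, so n(e⁻) = 5735/96485 = 0.05944 mol.
n(Au) deposited = 3.90 / 196.97 = 0.01980 mol.
Electrons per atom = n(e⁻)/n(Au) = 0.05944 / 0.01980 = 3.00 ≈ 3, so the ion is Au³⁺.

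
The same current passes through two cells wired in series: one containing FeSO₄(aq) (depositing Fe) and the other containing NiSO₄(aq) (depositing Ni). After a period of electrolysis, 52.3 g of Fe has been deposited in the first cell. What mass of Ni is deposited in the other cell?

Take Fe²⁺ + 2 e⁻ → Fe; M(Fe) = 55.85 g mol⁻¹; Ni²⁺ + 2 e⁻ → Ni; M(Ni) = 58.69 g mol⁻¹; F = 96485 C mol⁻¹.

55.0 g

n(Fe) = 52.3 / 55.85 = 0.9364 mol.
Since Fe²⁺ + 2 e⁻ → Fe, n(e⁻) passed = 2 × 0.9364 = 1.873 mol.
Cells in series carry the same charge, so the same 1.873 mol of electrons passes through cell 2.
Ni²⁺ + 2 e⁻ → Ni, so n(Ni) = 1.873 / 2 = 0.9364 mol.
m(Ni) = 0.9364 × 58.69 = 55.0 g.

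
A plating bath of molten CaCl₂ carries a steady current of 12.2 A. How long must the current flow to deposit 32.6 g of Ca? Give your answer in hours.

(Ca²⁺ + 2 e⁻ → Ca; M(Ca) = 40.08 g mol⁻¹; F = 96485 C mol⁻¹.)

3.57 h

n(Ca) = m/M = 32.6 / 40.08 = 0.8134 mol.
Each Ca atom requires 2 electrons, so n(e⁻) = 2 × 0.8134 = 1.627 mol.
Q = n(e⁻)·F = 1.627 × 96485 = 157000 C.
t = Q/I = 157000 / 12.20 A = 12870 s = 3.57 h.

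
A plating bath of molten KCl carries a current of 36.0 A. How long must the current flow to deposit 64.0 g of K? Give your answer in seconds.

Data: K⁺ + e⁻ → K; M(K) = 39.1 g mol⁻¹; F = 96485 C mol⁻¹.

4390 s

n(K) = m/M = 64.0 / 39.1 = 1.637 mol.
Each K atom requires 1 electron, so n(e⁻) = 1 × 1.637 = 1.637 mol.
Q = n(e⁻)·F = 1.637 × 96485 = 157900 C.
t = Q/I = 157900 / 36.00 A = 4387 s.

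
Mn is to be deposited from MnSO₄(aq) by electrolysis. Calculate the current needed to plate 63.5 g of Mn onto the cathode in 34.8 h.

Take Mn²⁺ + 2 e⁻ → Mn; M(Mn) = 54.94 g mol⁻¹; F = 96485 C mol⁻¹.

1.78 A

n(Mn) = 63.5 / 54.94 = 1.156 mol.
n(e⁻) = 2 × 1.156 = 2.312 mol.
Q = n(e⁻)·F = 2.312 × 96485 = 223000 C.
I = Q/t = 223000 / 125280 s = 1.78 A.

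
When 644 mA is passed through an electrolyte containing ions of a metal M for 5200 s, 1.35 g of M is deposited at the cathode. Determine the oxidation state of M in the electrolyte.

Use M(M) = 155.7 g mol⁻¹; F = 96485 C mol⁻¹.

Q = I·t = 0.6440 A × 5200.0 s = 3349 C, so n(e⁻) = 3349/96485 = 0.03471 mol.
n(M) deposited = 1.35 / 155.7 = 0.008671 mol.
Electrons per atom = n(e⁻)/n(M) = 0.03471 / 0.008671 = 4.00 ≈ 4, so the ion is M⁴⁺.

+4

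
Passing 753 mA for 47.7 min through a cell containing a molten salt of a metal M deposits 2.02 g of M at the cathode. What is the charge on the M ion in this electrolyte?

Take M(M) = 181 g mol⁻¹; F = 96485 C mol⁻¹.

Q = I·t = 0.7530 A × 2862.0 s = 2155 C, so n(e⁻) = 2155/96485 = 0.02234 mol.
n(M) deposited = 2.02 / 181 = 0.01116 mol.
Electrons per atom = n(e⁻)/n(M) = 0.02234 / 0.01116 = 2.00 ≈ 2, so the ion is M²⁺.

+2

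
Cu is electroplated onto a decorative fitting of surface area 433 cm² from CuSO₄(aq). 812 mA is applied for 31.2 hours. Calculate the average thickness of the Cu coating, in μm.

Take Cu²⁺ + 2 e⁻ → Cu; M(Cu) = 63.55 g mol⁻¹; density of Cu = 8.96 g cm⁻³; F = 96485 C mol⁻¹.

Q = I·t = 0.8120 × 112320 = 91200 C; n(e⁻) = 0.9453 mol.
n(Cu) = n(e⁻)/2 = 0.4726 mol, so m = 0.4726 × 63.55 = 30.04 g.
Volume = m/ρ = 30.04 / 8.96 = 3.352 cm³.
Thickness = V/A = 3.352 / 433 = 0.00774 cm = 77.4 μm.

77.4 μm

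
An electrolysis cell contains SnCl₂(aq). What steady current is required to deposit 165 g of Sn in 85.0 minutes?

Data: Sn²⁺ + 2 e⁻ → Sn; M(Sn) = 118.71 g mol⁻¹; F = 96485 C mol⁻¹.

52.6 A

n(Sn) = 165 / 118.71 = 1.390 mol.
n(e⁻) = 2 × 1.390 = 2.780 mol.
Q = n(e⁻)·F = 2.780 × 96485 = 268200 C.
I = Q/t = 268200 / 5100.0 s = 52.6 A.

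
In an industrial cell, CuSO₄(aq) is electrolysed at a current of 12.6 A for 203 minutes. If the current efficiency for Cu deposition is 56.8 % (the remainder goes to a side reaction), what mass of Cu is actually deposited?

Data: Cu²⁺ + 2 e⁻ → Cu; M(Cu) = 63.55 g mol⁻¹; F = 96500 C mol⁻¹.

Q = I·t = 12.60 × 12180 = 153500 C.
n(e⁻) = 153500/96500 = 1.590 mol; theoretically n(Cu) = 1.590/2 = 0.7952 mol, m_theo = 50.53 g.
At 56.8 % efficiency, m_actual = 0.568 × 50.53 = 28.7 g.

28.7 g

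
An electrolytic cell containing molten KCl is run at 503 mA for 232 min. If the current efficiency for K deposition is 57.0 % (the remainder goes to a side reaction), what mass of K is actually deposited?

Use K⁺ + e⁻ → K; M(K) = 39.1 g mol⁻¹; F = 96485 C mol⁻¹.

1.62 g

Q = I·t = 0.5030 × 13920 = 7002 C.
n(e⁻) = 7002/96485 = 0.07257 mol; theoretically n(K) = 0.07257/1 = 0.07257 mol, m_theo = 2.837 g.
At 57.0 % efficiency, m_actual = 0.570 × 2.837 = 1.62 g.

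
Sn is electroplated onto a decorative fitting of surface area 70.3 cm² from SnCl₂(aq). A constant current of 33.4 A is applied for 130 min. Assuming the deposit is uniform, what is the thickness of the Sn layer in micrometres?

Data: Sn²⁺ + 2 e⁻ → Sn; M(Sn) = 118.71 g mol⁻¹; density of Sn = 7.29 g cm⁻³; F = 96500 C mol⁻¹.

3130 μm

Q = I·t = 33.40 × 7800.0 = 260500 C; n(e⁻) = 2.700 mol.
n(Sn) = n(e⁻)/2 = 1.350 mol, so m = 1.350 × 118.71 = 160.2 g.
Volume = m/ρ = 160.2 / 7.29 = 21.98 cm³.
Thickness = V/A = 21.98 / 70.3 = 0.313 cm = 3130 μm.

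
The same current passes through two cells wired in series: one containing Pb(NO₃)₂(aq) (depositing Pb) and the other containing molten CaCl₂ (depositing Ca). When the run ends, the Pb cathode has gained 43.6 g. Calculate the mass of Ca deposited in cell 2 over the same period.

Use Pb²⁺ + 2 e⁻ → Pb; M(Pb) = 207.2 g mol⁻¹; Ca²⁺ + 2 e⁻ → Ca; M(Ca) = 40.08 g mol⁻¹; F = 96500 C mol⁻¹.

8.43 g

n(Pb) = 43.6 / 207.2 = 0.2104 mol.
Since Pb²⁺ + 2 e⁻ → Pb, n(e⁻) passed = 2 × 0.2104 = 0.4208 mol.
Cells in series carry the same charge, so the same 0.4208 mol of electrons passes through cell 2.
Ca²⁺ + 2 e⁻ → Ca, so n(Ca) = 0.4208 / 2 = 0.2104 mol.
m(Ca) = 0.2104 × 40.08 = 8.43 g.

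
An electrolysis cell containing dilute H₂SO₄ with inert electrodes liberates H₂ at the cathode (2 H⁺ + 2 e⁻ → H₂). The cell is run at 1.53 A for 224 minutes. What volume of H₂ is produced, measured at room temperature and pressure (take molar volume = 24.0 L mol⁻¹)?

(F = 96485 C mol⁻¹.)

Q = I·t = 1.530 A × 13440 s = 20560 C.
n(e⁻) = Q/F = 20560 / 96485 = 0.2131 mol.
2 electrons are transferred per H₂ molecule, so n(H₂) = 0.2131 / 2 = 0.1066 mol.
V = n × V_m = 0.1066 × 24.0 = 2.56 L.

2.56 L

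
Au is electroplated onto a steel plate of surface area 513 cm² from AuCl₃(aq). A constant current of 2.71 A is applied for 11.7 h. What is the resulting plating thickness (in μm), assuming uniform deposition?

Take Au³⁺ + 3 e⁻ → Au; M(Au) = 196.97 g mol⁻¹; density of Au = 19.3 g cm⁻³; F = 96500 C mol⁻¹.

Q = I·t = 2.710 × 42120 = 114100 C; n(e⁻) = 1.183 mol.
n(Au) = n(e⁻)/3 = 0.3943 mol, so m = 0.3943 × 196.97 = 77.66 g.
Volume = m/ρ = 77.66 / 19.3 = 4.024 cm³.
Thickness = V/A = 4.024 / 513 = 0.00784 cm = 78.4 μm.

78.4 μm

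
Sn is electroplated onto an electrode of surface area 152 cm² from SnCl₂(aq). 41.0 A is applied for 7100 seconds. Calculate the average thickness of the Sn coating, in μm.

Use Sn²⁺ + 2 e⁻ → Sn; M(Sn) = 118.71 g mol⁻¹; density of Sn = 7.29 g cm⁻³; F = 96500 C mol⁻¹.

1620 μm

Q = I·t = 41.00 × 7100.0 = 291100 C; n(e⁻) = 3.017 mol.
n(Sn) = n(e⁻)/2 = 1.508 mol, so m = 1.508 × 118.71 = 179.0 g.
Volume = m/ρ = 179.0 / 7.29 = 24.56 cm³.
Thickness = V/A = 24.56 / 152 = 0.162 cm = 1620 μm.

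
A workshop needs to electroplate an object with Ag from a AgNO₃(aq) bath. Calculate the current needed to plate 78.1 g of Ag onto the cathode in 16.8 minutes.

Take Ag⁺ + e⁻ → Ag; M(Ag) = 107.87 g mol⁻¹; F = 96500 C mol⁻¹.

n(Ag) = 78.1 / 107.87 = 0.7240 mol.
n(e⁻) = 1 × 0.7240 = 0.7240 mol.
Q = n(e⁻)·F = 0.7240 × 96500 = 69870 C.
I = Q/t = 69870 / 1008.0 s = 69.3 A.

69.3 A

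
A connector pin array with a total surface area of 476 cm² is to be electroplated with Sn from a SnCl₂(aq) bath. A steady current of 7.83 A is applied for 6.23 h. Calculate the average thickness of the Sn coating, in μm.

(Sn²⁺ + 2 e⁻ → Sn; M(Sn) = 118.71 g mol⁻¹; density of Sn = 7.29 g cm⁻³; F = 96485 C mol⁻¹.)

Q = I·t = 7.830 × 22428 = 175600 C; n(e⁻) = 1.820 mol.
n(Sn) = n(e⁻)/2 = 0.9100 mol, so m = 0.9100 × 118.71 = 108.0 g.
Volume = m/ρ = 108.0 / 7.29 = 14.82 cm³.
Thickness = V/A = 14.82 / 476 = 0.0311 cm = 311 μm.

311 μm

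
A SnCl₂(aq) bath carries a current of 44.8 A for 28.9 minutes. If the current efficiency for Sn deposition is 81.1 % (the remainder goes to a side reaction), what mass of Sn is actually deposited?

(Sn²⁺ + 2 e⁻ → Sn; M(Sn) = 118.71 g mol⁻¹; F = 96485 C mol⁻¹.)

Q = I·t = 44.80 × 1734.0 = 77680 C.
n(e⁻) = 77680/96485 = 0.8051 mol; theoretically n(Sn) = 0.8051/2 = 0.4026 mol, m_theo = 47.79 g.
At 81.1 % efficiency, m_actual = 0.811 × 47.79 = 38.8 g.

38.8 g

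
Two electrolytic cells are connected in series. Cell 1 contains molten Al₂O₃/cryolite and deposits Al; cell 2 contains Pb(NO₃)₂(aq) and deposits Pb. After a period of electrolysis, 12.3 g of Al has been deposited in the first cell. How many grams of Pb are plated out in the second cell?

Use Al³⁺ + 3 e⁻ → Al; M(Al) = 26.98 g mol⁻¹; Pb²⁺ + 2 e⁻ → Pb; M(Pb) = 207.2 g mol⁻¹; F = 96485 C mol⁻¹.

142 g

n(Al) = 12.3 / 26.98 = 0.4559 mol.
Since Al³⁺ + 3 e⁻ → Al, n(e⁻) passed = 3 × 0.4559 = 1.368 mol.
Cells in series carry the same charge, so the same 1.368 mol of electrons passes through cell 2.
Pb²⁺ + 2 e⁻ → Pb, so n(Pb) = 1.368 / 2 = 0.6838 mol.
m(Pb) = 0.6838 × 207.2 = 142 g.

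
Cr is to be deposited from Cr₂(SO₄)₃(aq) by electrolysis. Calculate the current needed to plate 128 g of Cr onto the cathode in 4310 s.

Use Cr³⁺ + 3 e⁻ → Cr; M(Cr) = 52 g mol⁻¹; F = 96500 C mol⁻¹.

165 A

n(Cr) = 128 / 52 = 2.462 mol.
n(e⁻) = 3 × 2.462 = 7.385 mol.
Q = n(e⁻)·F = 7.385 × 96500 = 712600 C.
I = Q/t = 712600 / 4310.0 s = 165 A.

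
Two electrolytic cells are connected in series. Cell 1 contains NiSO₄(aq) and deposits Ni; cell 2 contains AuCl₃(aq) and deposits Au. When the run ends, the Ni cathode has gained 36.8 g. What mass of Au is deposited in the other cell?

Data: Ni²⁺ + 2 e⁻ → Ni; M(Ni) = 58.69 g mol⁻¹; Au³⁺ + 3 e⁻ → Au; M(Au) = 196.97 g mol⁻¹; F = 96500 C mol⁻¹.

n(Ni) = 36.8 / 58.69 = 0.6270 mol.
Since Ni²⁺ + 2 e⁻ → Ni, n(e⁻) passed = 2 × 0.6270 = 1.254 mol.
Cells in series carry the same charge, so the same 1.254 mol of electrons passes through cell 2.
Au³⁺ + 3 e⁻ → Au, so n(Au) = 1.254 / 3 = 0.4180 mol.
m(Au) = 0.4180 × 196.97 = 82.3 g.

82.3 g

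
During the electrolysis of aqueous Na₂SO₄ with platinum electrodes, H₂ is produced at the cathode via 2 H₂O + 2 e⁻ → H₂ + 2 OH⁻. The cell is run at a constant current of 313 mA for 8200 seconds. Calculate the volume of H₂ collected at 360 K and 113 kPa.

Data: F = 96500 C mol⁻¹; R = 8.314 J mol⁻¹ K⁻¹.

0.352 L

Q = I·t = 0.3130 A × 8200.0 s = 2567 C.
n(e⁻) = Q/F = 2567 / 96500 = 0.02660 mol.
2 electrons are transferred per H₂ molecule, so n(H₂) = 0.02660 / 2 = 0.01330 mol.
V = nRT/P = (0.01330 × 8.314 × 360) / (113 × 10³ Pa) = 3.52 × 10⁻⁴ m³ = 0.352 L.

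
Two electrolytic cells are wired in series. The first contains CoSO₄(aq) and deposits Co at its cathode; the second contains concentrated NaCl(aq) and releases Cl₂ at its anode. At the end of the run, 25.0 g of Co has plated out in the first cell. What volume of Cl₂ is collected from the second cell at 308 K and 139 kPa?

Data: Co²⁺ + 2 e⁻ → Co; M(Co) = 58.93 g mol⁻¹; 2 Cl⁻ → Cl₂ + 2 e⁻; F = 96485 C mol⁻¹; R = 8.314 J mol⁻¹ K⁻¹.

7.82 L

n(Co) = 25.0 / 58.93 = 0.4242 mol, so n(e⁻) = 2 × 0.4242 = 0.8485 mol.
The cells are in series, so the same 0.8485 mol of electrons passes through the second cell.
2 Cl⁻ → Cl₂ + 2 e⁻ — 2 mol e⁻ per mol Cl₂, so n(Cl₂) = 0.8485/2 = 0.4242 mol.
V = nRT/P = (0.4242 × 8.314 × 308) / (139 × 10³) = 0.00782 m³ = 7.82 L.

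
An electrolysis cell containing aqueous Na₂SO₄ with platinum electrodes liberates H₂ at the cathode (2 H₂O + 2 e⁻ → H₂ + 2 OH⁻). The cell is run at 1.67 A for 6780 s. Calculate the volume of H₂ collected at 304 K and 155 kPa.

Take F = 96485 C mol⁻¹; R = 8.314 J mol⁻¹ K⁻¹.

Q = I·t = 1.670 A × 6780.0 s = 11320 C.
n(e⁻) = Q/F = 11320 / 96485 = 0.1174 mol.
2 electrons are transferred per H₂ molecule, so n(H₂) = 0.1174 / 2 = 0.05868 mol.
V = nRT/P = (0.05868 × 8.314 × 304) / (155 × 10³ Pa) = 9.57 × 10⁻⁴ m³ = 0.957 L.

0.957 L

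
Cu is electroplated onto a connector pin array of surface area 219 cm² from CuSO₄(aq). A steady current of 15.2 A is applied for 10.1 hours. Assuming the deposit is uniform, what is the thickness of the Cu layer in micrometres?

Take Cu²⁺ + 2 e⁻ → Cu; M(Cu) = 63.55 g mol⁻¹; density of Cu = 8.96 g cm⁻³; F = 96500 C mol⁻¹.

927 μm

Q = I·t = 15.20 × 36360 = 552700 C; n(e⁻) = 5.727 mol.
n(Cu) = n(e⁻)/2 = 2.864 mol, so m = 2.864 × 63.55 = 182.0 g.
Volume = m/ρ = 182.0 / 8.96 = 20.31 cm³.
Thickness = V/A = 20.31 / 219 = 0.0927 cm = 927 μm.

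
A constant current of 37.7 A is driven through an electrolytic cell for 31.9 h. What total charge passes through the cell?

4.33 × 10⁶ C

Q = I·t = 37.70 A × 114840 s = 4.33 × 10⁶ C.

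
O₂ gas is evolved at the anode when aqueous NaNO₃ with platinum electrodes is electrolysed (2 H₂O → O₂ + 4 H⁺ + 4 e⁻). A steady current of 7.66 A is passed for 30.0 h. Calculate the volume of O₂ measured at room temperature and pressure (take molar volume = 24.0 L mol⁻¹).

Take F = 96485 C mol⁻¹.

Q = I·t = 7.660 A × 108000 s = 827300 C.
n(e⁻) = Q/F = 827300 / 96485 = 8.574 mol.
4 electrons are transferred per O₂ molecule, so n(O₂) = 8.574 / 4 = 2.144 mol.
V = n × V_m = 2.144 × 24.0 = 51.4 L.

51.4 L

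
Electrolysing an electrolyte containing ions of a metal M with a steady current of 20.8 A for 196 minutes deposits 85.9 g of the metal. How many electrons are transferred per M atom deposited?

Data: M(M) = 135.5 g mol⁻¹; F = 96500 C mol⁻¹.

Q = I·t = 20.80 A × 11760 s = 244600 C, so n(e⁻) = 244600/96500 = 2.535 mol.
n(M) deposited = 85.9 / 135.5 = 0.6339 mol.
Electrons per atom = n(e⁻)/n(M) = 2.535 / 0.6339 = 4.00 ≈ 4, so the ion is M⁴⁺.

4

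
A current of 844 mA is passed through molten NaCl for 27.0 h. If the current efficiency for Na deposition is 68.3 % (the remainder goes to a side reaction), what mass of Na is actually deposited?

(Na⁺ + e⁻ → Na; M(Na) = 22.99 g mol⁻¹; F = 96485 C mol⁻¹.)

Q = I·t = 0.8440 × 97200 = 82040 C.
n(e⁻) = 82040/96485 = 0.8503 mol; theoretically n(Na) = 0.8503/1 = 0.8503 mol, m_theo = 19.55 g.
At 68.3 % efficiency, m_actual = 0.683 × 19.55 = 13.4 g.

13.4 g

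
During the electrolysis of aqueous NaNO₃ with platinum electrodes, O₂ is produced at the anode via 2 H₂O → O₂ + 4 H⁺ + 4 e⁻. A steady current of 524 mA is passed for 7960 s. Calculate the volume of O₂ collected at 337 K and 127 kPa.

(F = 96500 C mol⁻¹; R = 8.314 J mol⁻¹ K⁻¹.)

0.238 L

Q = I·t = 0.5240 A × 7960.0 s = 4171 C.
n(e⁻) = Q/F = 4171 / 96500 = 0.04322 mol.
4 electrons are transferred per O₂ molecule, so n(O₂) = 0.04322 / 4 = 0.01081 mol.
V = nRT/P = (0.01081 × 8.314 × 337) / (127 × 10³ Pa) = 2.38 × 10⁻⁴ m³ = 0.238 L.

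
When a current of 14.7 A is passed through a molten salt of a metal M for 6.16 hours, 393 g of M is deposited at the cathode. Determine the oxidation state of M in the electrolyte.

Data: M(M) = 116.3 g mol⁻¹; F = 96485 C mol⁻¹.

Q = I·t = 14.70 A × 22176 s = 326000 C, so n(e⁻) = 326000/96485 = 3.379 mol.
n(M) deposited = 393 / 116.3 = 3.379 mol.
Electrons per atom = n(e⁻)/n(M) = 3.379 / 3.379 = 1.00 ≈ 1, so the ion is M⁺.

+1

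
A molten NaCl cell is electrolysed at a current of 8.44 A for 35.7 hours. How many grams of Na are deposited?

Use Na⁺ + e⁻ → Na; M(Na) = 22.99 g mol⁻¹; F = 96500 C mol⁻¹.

Q = I·t = 8.440 A × 128520 s = 1085000 C.
n(e⁻) = Q/F = 1085000 / 96500 = 11.24 mol.
Na⁺ + e⁻ → Na, so n(Na) = n(e⁻)/1 = 11.24 mol.
m = n·M = 11.24 × 22.99 = 258 g.

258 g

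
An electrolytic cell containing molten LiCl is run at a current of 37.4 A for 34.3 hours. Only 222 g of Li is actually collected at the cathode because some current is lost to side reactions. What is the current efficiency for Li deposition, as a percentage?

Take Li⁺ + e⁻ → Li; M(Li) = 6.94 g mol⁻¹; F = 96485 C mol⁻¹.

Q = I·t = 37.40 × 123480 = 4618000 C; n(e⁻) = 4618000/96485 = 47.86 mol.
Theoretical n(Li) = n(e⁻)/1 = 47.86 mol, i.e. m_theo = 47.86 × 6.94 = 332.2 g.
Efficiency = m_actual / m_theo = 222 / 332.2 = 66.8 %.

66.8 %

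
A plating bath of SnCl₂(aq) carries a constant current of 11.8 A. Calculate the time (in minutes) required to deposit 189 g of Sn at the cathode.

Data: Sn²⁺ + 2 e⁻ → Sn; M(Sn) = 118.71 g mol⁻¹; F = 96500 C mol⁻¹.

n(Sn) = m/M = 189 / 118.71 = 1.592 mol.
Each Sn atom requires 2 electrons, so n(e⁻) = 2 × 1.592 = 3.184 mol.
Q = n(e⁻)·F = 3.184 × 96500 = 307300 C.
t = Q/I = 307300 / 11.80 A = 26040 s = 434 min.

434 min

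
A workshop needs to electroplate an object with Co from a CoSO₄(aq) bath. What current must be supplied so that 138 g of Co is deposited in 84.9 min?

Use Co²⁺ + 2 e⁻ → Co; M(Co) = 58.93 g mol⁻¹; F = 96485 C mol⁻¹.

88.7 A

n(Co) = 138 / 58.93 = 2.342 mol.
n(e⁻) = 2 × 2.342 = 4.684 mol.
Q = n(e⁻)·F = 4.684 × 96485 = 451900 C.
I = Q/t = 451900 / 5094.0 s = 88.7 A.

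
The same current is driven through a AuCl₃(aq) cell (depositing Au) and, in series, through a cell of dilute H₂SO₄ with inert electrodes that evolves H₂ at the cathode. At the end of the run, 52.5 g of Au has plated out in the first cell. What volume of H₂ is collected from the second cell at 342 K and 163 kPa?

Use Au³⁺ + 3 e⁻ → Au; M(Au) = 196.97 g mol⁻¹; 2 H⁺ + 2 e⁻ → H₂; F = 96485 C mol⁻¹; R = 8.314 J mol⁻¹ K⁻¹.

n(Au) = 52.5 / 196.97 = 0.2665 mol, so n(e⁻) = 3 × 0.2665 = 0.7996 mol.
The cells are in series, so the same 0.7996 mol of electrons passes through the second cell.
2 H⁺ + 2 e⁻ → H₂ — 2 mol e⁻ per mol H₂, so n(H₂) = 0.7996/2 = 0.3998 mol.
V = nRT/P = (0.3998 × 8.314 × 342) / (163 × 10³) = 0.00697 m³ = 6.97 L.

6.97 L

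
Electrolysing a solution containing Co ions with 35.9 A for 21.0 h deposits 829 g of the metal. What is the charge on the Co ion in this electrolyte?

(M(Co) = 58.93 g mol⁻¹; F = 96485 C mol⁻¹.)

+2

Q = I·t = 35.90 A × 75600 s = 2714000 C, so n(e⁻) = 2714000/96485 = 28.13 mol.
n(Co) deposited = 829 / 58.93 = 14.07 mol.
Electrons per atom = n(e⁻)/n(Co) = 28.13 / 14.07 = 2.00 ≈ 2, so the ion is Co²⁺.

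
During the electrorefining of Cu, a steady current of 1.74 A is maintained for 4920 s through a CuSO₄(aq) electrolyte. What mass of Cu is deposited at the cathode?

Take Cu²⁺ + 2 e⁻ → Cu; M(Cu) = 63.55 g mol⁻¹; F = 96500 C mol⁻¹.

2.82 g

Q = I·t = 1.740 A × 4920.0 s = 8561 C.
n(e⁻) = Q/F = 8561 / 96500 = 0.08871 mol.
Cu²⁺ + 2 e⁻ → Cu, so n(Cu) = n(e⁻)/2 = 0.04436 mol.
m = n·M = 0.04436 × 63.55 = 2.82 g.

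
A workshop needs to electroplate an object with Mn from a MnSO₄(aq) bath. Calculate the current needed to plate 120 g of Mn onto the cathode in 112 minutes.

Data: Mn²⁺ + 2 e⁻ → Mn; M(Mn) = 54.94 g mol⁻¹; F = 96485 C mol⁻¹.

62.7 A

n(Mn) = 120 / 54.94 = 2.184 mol.
n(e⁻) = 2 × 2.184 = 4.368 mol.
Q = n(e⁻)·F = 4.368 × 96485 = 421500 C.
I = Q/t = 421500 / 6720.0 s = 62.7 A.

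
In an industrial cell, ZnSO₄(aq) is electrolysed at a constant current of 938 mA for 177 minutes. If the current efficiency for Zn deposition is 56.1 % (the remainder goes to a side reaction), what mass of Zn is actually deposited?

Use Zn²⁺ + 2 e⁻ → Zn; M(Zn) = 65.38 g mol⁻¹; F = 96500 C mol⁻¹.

1.89 g

Q = I·t = 0.9380 × 10620 = 9962 C.
n(e⁻) = 9962/96500 = 0.1032 mol; theoretically n(Zn) = 0.1032/2 = 0.05161 mol, m_theo = 3.375 g.
At 56.1 % efficiency, m_actual = 0.561 × 3.375 = 1.89 g.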